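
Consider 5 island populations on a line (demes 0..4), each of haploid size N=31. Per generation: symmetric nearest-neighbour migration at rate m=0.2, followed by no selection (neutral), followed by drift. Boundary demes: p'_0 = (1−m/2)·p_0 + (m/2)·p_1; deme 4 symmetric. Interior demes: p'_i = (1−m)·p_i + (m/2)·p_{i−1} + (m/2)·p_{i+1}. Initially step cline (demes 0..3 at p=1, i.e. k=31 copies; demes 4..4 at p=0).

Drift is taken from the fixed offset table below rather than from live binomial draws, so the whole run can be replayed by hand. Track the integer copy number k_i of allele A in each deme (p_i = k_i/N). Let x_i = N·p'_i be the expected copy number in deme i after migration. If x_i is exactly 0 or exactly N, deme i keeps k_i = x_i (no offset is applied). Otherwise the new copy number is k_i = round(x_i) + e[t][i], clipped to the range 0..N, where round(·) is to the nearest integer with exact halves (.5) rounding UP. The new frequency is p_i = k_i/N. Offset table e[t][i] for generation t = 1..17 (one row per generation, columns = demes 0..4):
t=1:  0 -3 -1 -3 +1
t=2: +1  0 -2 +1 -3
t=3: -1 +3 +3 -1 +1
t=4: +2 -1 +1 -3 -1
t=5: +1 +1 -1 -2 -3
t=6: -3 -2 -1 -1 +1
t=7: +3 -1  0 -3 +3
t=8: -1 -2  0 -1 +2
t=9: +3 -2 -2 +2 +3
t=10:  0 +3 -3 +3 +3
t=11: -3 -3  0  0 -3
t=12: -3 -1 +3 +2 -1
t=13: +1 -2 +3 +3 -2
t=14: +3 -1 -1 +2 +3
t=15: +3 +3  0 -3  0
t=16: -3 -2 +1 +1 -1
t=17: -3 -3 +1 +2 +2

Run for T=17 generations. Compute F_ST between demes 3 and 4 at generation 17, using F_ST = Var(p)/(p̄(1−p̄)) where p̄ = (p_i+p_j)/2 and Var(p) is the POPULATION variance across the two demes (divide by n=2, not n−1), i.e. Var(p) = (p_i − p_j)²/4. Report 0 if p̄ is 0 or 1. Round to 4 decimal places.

0.0202

t=0: k=[31 31 31 31 0]
t=1: x=[31.0000 31.0000 31.0000 27.9000 3.1000] k=[31 31 31 25 4]
t=2: x=[31.0000 31.0000 30.4000 23.5000 6.1000] k=[31 31 28 25 3]
t=3: x=[31.0000 30.7000 28.0000 23.1000 5.2000] k=[31 31 31 22 6]
t=4: x=[31.0000 31.0000 30.1000 21.3000 7.6000] k=[31 31 31 18 7]
t=5: x=[31.0000 31.0000 29.7000 18.2000 8.1000] k=[31 31 29 16 5]
t=6: x=[31.0000 30.8000 27.9000 16.2000 6.1000] k=[31 29 27 15 7]
t=7: x=[30.8000 29.0000 26.0000 15.4000 7.8000] k=[31 28 26 12 11]
t=8: x=[30.7000 28.1000 24.8000 13.3000 11.1000] k=[30 26 25 12 13]
t=9: x=[29.6000 26.3000 23.8000 13.4000 12.9000] k=[31 24 22 15 16]
t=10: x=[30.3000 24.5000 21.5000 15.8000 15.9000] k=[30 28 19 19 19]
t=11: x=[29.8000 27.3000 19.9000 19.0000 19.0000] k=[27 24 20 19 16]
t=12: x=[26.7000 23.9000 20.3000 18.8000 16.3000] k=[24 23 23 21 15]
t=13: x=[23.9000 23.1000 22.8000 20.6000 15.6000] k=[25 21 26 24 14]
t=14: x=[24.6000 21.9000 25.3000 23.2000 15.0000] k=[28 21 24 25 18]
t=15: x=[27.3000 22.0000 23.8000 24.2000 18.7000] k=[30 25 24 21 19]
t=16: x=[29.5000 25.4000 23.8000 21.1000 19.2000] k=[27 23 25 22 18]
t=17: x=[26.6000 23.6000 24.5000 21.9000 18.4000] k=[24 21 26 24 20]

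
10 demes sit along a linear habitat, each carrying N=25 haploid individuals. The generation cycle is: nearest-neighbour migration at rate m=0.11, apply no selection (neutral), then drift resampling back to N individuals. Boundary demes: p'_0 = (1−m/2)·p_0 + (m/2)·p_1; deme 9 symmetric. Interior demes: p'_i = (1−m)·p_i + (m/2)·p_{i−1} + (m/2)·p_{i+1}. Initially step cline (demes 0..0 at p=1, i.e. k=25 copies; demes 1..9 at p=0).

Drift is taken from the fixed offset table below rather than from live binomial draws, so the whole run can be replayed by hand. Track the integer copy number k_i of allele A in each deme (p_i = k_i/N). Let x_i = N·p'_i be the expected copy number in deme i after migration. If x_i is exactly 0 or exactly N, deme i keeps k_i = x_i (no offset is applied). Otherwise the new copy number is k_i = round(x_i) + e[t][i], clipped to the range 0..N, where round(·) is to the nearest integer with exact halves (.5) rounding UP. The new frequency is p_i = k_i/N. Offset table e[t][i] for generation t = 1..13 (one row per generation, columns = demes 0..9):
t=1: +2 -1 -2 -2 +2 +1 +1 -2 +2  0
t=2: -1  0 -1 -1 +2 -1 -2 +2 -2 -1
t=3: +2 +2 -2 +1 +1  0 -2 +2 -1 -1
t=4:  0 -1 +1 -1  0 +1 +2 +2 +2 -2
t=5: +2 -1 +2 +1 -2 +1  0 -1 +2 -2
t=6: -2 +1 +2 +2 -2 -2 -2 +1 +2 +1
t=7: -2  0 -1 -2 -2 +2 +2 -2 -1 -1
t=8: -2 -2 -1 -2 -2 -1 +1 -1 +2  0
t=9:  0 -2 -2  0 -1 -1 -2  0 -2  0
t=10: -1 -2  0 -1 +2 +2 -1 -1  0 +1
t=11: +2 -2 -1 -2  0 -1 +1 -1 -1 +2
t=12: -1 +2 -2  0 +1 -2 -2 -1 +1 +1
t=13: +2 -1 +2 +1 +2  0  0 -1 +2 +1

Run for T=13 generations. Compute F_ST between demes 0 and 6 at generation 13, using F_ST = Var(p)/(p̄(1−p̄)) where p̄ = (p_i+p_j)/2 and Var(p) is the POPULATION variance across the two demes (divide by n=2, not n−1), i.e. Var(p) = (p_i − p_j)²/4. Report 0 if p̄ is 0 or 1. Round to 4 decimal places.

0.3514

t=0: k=[25 0 0 0 0 0 0 0 0 0]
t=1: x=[23.6250 1.3750 0.0000 0.0000 0.0000 0.0000 0.0000 0.0000 0.0000 0.0000] k=[25 0 0 0 0 0 0 0 0 0]
t=2: x=[23.6250 1.3750 0.0000 0.0000 0.0000 0.0000 0.0000 0.0000 0.0000 0.0000] k=[23 1 0 0 0 0 0 0 0 0]
t=3: x=[21.7900 2.1550 0.0550 0.0000 0.0000 0.0000 0.0000 0.0000 0.0000 0.0000] k=[24 4 0 0 0 0 0 0 0 0]
t=4: x=[22.9000 4.8800 0.2200 0.0000 0.0000 0.0000 0.0000 0.0000 0.0000 0.0000] k=[23 4 1 0 0 0 0 0 0 0]
t=5: x=[21.9550 4.8800 1.1100 0.0550 0.0000 0.0000 0.0000 0.0000 0.0000 0.0000] k=[24 4 3 1 0 0 0 0 0 0]
t=6: x=[22.9000 5.0450 2.9450 1.0550 0.0550 0.0000 0.0000 0.0000 0.0000 0.0000] k=[21 6 5 3 0 0 0 0 0 0]
t=7: x=[20.1750 6.7700 4.9450 2.9450 0.1650 0.0000 0.0000 0.0000 0.0000 0.0000] k=[18 7 4 1 0 0 0 0 0 0]
t=8: x=[17.3950 7.4400 4.0000 1.1100 0.0550 0.0000 0.0000 0.0000 0.0000 0.0000] k=[15 5 3 0 0 0 0 0 0 0]
t=9: x=[14.4500 5.4400 2.9450 0.1650 0.0000 0.0000 0.0000 0.0000 0.0000 0.0000] k=[14 3 1 0 0 0 0 0 0 0]
t=10: x=[13.3950 3.4950 1.0550 0.0550 0.0000 0.0000 0.0000 0.0000 0.0000 0.0000] k=[12 1 1 0 0 0 0 0 0 0]
t=11: x=[11.3950 1.6050 0.9450 0.0550 0.0000 0.0000 0.0000 0.0000 0.0000 0.0000] k=[13 0 0 0 0 0 0 0 0 0]
t=12: x=[12.2850 0.7150 0.0000 0.0000 0.0000 0.0000 0.0000 0.0000 0.0000 0.0000] k=[11 3 0 0 0 0 0 0 0 0]
t=13: x=[10.5600 3.2750 0.1650 0.0000 0.0000 0.0000 0.0000 0.0000 0.0000 0.0000] k=[13 2 2 0 0 0 0 0 0 0]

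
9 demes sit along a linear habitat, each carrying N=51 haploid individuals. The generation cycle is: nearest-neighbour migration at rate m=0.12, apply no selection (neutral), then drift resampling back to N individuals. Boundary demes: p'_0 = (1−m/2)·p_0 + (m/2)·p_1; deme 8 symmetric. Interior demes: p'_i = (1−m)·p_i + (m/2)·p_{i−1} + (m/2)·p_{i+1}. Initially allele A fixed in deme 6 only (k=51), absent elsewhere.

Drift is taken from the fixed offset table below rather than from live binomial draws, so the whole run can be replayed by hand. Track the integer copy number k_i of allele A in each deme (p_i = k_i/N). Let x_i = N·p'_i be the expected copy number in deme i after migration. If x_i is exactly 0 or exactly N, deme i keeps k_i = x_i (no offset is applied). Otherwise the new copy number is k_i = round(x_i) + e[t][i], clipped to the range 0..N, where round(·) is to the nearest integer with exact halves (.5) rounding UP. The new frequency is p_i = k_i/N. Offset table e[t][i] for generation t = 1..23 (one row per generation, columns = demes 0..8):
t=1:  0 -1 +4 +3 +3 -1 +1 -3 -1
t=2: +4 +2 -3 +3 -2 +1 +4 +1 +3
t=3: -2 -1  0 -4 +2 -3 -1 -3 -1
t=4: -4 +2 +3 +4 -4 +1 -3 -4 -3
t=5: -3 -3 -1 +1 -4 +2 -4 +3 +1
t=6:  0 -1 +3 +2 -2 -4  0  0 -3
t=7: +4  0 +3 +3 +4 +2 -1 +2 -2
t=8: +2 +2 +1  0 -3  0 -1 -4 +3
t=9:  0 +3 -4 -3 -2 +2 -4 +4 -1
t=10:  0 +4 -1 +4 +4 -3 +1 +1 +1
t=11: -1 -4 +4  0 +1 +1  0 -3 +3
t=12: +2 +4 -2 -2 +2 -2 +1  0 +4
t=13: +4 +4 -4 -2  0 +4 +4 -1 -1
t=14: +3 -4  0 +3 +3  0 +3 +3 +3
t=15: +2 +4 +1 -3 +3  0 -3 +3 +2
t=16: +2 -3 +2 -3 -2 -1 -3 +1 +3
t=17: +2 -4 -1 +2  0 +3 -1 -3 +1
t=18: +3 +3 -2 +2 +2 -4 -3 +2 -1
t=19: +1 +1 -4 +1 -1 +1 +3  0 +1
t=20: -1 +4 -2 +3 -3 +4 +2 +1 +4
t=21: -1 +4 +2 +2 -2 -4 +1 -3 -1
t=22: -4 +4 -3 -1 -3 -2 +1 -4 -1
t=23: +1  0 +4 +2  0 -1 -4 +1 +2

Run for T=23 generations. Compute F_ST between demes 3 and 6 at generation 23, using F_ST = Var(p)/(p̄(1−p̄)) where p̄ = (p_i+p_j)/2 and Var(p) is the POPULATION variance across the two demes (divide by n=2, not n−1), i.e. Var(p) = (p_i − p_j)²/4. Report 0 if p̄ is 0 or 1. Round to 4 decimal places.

0.0000

t=0: k=[0 0 0 0 0 0 51 0 0]
t=1: x=[0.0000 0.0000 0.0000 0.0000 0.0000 3.0600 44.8800 3.0600 0.0000] k=[0 0 0 0 0 2 46 0 0]
t=2: x=[0.0000 0.0000 0.0000 0.0000 0.1200 4.5200 40.6000 2.7600 0.0000] k=[0 0 0 0 0 6 45 4 0]
t=3: x=[0.0000 0.0000 0.0000 0.0000 0.3600 7.9800 40.2000 6.2200 0.2400] k=[0 0 0 0 2 5 39 3 0]
t=4: x=[0.0000 0.0000 0.0000 0.1200 2.0600 6.8600 34.8000 4.9800 0.1800] k=[0 0 0 4 0 8 32 1 0]
t=5: x=[0.0000 0.0000 0.2400 3.5200 0.7200 8.9600 28.7000 2.8000 0.0600] k=[0 0 0 5 0 11 25 6 1]
t=6: x=[0.0000 0.0000 0.3000 4.4000 0.9600 11.1800 23.0200 6.8400 1.3000] k=[0 0 3 6 0 7 23 7 0]
t=7: x=[0.0000 0.1800 3.0000 5.4600 0.7800 7.5400 21.0800 7.5400 0.4200] k=[0 0 6 8 5 10 20 10 0]
t=8: x=[0.0000 0.3600 5.7600 7.7000 5.4800 10.3000 18.8000 10.0000 0.6000] k=[0 2 7 8 2 10 18 6 4]
t=9: x=[0.1200 2.1800 6.7600 7.5800 2.8400 10.0000 16.8000 6.6000 4.1200] k=[0 5 3 5 1 12 13 11 3]
t=10: x=[0.3000 4.5800 3.2400 4.6400 1.9000 11.4000 12.8200 10.6400 3.4800] k=[0 9 2 9 6 8 14 12 4]
t=11: x=[0.5400 8.0400 2.8400 8.4000 6.3000 8.2400 13.5200 11.6400 4.4800] k=[0 4 7 8 7 9 14 9 7]
t=12: x=[0.2400 3.9400 6.8800 7.8800 7.1800 9.1800 13.4000 9.1800 7.1200] k=[2 8 5 6 9 7 14 9 11]
t=13: x=[2.3600 7.4600 5.2400 6.1200 8.7000 7.5400 13.2800 9.4200 10.8800] k=[6 11 1 4 9 12 17 8 10]
t=14: x=[6.3000 10.1000 1.7800 4.1200 8.8800 12.1200 16.1600 8.6600 9.8800] k=[9 6 2 7 12 12 19 12 13]
t=15: x=[8.8200 5.9400 2.5400 7.0000 11.7000 12.4200 18.1600 12.4800 12.9400] k=[11 10 4 4 15 12 15 15 15]
t=16: x=[10.9400 9.7000 4.3600 4.6600 14.1600 12.3600 14.8200 15.0000 15.0000] k=[13 7 6 2 12 11 12 16 18]
t=17: x=[12.6400 7.3000 5.8200 2.8400 11.3400 11.1200 12.1800 15.8800 17.8800] k=[15 3 5 5 11 14 11 13 19]
t=18: x=[14.2800 3.8400 4.8800 5.3600 10.8200 13.6400 11.3000 13.2400 18.6400] k=[17 7 3 7 13 10 8 15 18]
t=19: x=[16.4000 7.3600 3.4800 7.1200 12.4600 10.0600 8.5400 14.7600 17.8200] k=[17 8 0 8 11 11 12 15 19]
t=20: x=[16.4600 8.0600 0.9600 7.7000 10.8200 11.0600 12.1200 15.0600 18.7600] k=[15 12 0 11 8 15 14 16 23]
t=21: x=[14.8200 11.4600 1.3800 10.1600 8.6000 14.5200 14.1800 16.3000 22.5800] k=[14 15 3 12 7 11 15 13 22]
t=22: x=[14.0600 14.2200 4.2600 11.1600 7.5400 11.0000 14.6400 13.6600 21.4600] k=[10 18 1 10 5 9 16 10 20]
t=23: x=[10.4800 16.5000 2.5600 9.1600 5.5400 9.1800 15.2200 10.9600 19.4000] k=[11 17 7 11 6 8 11 12 21]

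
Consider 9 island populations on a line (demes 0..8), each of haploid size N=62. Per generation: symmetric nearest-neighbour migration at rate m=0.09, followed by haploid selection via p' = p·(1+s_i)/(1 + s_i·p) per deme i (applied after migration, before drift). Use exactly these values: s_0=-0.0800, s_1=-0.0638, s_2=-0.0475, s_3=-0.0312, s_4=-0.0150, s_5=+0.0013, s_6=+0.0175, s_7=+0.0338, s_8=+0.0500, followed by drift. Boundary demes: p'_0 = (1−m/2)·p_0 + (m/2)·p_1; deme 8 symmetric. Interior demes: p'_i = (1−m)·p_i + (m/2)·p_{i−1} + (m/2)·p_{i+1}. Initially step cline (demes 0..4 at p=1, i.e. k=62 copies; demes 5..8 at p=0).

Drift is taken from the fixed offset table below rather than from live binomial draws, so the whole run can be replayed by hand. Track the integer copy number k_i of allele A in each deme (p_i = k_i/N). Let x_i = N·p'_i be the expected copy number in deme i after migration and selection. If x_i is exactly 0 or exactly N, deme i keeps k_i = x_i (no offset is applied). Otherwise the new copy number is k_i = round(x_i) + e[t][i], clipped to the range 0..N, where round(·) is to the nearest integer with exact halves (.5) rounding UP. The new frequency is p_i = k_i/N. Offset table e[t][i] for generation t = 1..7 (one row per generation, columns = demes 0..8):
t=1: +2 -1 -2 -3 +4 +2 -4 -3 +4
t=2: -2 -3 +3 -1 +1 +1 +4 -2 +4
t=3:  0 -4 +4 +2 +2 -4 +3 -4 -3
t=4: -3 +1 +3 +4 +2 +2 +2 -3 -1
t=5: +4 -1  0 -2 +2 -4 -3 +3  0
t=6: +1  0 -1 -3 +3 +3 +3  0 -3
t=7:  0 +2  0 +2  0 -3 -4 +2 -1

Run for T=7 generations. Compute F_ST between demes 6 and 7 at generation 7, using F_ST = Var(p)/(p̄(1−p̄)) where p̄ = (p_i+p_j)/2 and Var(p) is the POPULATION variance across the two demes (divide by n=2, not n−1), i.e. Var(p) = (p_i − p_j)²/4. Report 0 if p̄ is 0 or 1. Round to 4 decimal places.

t=0: k=[62 62 62 62 62 0 0 0 0]
t=1: x=[62.0000 62.0000 62.0000 62.0000 59.1695 2.7935 0.0000 0.0000 0.0000] k=[62 62 62 62 62 5 0 0 0]
t=2: x=[62.0000 62.0000 62.0000 62.0000 59.3976 7.3484 0.2289 0.0000 0.0000] k=[62 62 62 62 60 8 4 0 0]
t=3: x=[62.0000 62.0000 62.0000 61.9071 57.6898 10.1710 4.0654 0.1861 0.0000] k=[62 62 62 62 60 6 7 0 0]
t=4: x=[62.0000 62.0000 62.0000 61.9071 57.5986 8.4845 6.7436 0.3256 0.0000] k=[62 62 62 62 60 10 9 0 0]
t=5: x=[62.0000 62.0000 62.0000 61.9071 57.7810 12.2177 8.7698 0.4186 0.0000] k=[62 62 62 60 60 8 6 3 0]
t=6: x=[62.0000 62.0000 61.9055 60.0304 57.5986 10.2611 6.0490 3.0963 0.1417] k=[62 62 61 57 61 13 9 3 0]
t=7: x=[62.0000 61.9519 60.8095 57.2221 58.6119 14.9948 9.0432 3.2354 0.1417] k=[62 62 61 59 59 12 5 5 0]

0.0000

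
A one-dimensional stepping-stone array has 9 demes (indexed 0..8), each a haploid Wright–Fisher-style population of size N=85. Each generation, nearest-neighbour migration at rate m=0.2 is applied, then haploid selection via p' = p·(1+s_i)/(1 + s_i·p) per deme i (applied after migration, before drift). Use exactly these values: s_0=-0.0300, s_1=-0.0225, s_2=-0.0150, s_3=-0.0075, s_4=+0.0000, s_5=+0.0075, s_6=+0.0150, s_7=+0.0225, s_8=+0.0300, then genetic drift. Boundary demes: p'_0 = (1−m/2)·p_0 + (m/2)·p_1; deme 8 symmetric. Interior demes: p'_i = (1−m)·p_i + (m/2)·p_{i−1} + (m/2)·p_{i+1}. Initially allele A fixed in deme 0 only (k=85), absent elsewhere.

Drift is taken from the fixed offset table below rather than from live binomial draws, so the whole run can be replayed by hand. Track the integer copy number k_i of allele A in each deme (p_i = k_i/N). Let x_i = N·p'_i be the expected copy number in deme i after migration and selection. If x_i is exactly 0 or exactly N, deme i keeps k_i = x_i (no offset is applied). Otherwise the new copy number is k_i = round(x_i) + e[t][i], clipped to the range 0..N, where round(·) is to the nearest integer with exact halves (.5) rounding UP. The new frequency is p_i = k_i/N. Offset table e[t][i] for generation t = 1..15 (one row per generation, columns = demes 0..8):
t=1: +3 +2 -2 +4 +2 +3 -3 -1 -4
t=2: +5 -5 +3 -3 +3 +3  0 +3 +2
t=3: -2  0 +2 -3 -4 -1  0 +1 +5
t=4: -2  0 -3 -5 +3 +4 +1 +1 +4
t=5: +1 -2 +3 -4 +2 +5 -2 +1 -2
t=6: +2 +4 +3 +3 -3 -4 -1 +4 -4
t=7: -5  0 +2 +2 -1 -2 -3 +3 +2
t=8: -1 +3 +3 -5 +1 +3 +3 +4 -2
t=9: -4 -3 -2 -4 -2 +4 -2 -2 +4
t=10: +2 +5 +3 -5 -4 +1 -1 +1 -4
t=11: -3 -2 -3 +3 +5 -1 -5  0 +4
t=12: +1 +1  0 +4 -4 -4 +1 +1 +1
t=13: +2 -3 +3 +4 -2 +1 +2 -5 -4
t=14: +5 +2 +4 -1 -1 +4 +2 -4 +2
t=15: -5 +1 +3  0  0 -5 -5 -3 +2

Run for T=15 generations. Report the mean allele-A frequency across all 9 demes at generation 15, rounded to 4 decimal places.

t=0: k=[85 0 0 0 0 0 0 0 0]
t=1: x=[76.2641 8.3275 0.0000 0.0000 0.0000 0.0000 0.0000 0.0000 0.0000] k=[79 10 0 0 0 0 0 0 0]
t=2: x=[71.7632 15.6079 0.9852 0.0000 0.0000 0.0000 0.0000 0.0000 0.0000] k=[77 11 4 0 0 0 0 0 0]
t=3: x=[70.0280 16.5940 4.2387 0.3970 0.0000 0.0000 0.0000 0.0000 0.0000] k=[68 17 6 0 0 0 0 0 0]
t=4: x=[62.3982 20.6422 6.4099 0.5955 0.0000 0.0000 0.0000 0.0000 0.0000] k=[60 21 3 0 0 0 0 0 0]
t=5: x=[55.5162 22.7192 4.4360 0.2978 0.0000 0.0000 0.0000 0.0000 0.0000] k=[57 21 7 0 0 0 0 0 0]
t=6: x=[52.7930 22.8181 7.5948 0.6948 0.0000 0.0000 0.0000 0.0000 0.0000] k=[55 27 11 4 0 0 0 0 0]
t=7: x=[51.5844 27.7728 11.7462 4.2694 0.4000 0.0000 0.0000 0.0000 0.0000] k=[47 28 14 6 0 0 0 0 0]
t=8: x=[44.4546 28.0705 14.4181 6.1569 0.6000 0.0000 0.0000 0.0000 0.0000] k=[43 31 17 1 2 0 0 0 0]
t=9: x=[41.1531 30.3545 16.5972 2.6804 1.7000 0.2015 0.0000 0.0000 0.0000] k=[37 27 15 0 0 4 0 0 0]
t=10: x=[35.3694 26.3842 14.5172 1.4889 0.4000 3.2231 0.4060 0.0000 0.0000] k=[37 31 18 0 0 4 0 0 0]
t=11: x=[35.7675 29.8577 17.2909 1.7868 0.4000 3.2231 0.4060 0.0000 0.0000] k=[33 28 14 5 5 2 0 0 0]
t=12: x=[31.8908 26.6817 14.3191 5.8588 4.7000 2.1154 0.2030 0.0000 0.0000] k=[33 28 14 10 1 0 1 0 0]
t=13: x=[31.8908 26.6817 14.8142 9.4367 1.8000 0.2015 0.8119 0.1022 0.0000] k=[34 24 18 13 0 1 3 0 0]
t=14: x=[32.3872 24.0061 17.8856 12.1215 1.4000 1.1081 2.5364 0.3067 0.0000] k=[37 26 22 11 0 5 5 0 0]
t=15: x=[35.2699 26.2850 21.0597 10.9281 1.6000 4.5320 4.5639 0.5112 0.0000] k=[30 27 24 11 2 0 0 0 0]

0.1229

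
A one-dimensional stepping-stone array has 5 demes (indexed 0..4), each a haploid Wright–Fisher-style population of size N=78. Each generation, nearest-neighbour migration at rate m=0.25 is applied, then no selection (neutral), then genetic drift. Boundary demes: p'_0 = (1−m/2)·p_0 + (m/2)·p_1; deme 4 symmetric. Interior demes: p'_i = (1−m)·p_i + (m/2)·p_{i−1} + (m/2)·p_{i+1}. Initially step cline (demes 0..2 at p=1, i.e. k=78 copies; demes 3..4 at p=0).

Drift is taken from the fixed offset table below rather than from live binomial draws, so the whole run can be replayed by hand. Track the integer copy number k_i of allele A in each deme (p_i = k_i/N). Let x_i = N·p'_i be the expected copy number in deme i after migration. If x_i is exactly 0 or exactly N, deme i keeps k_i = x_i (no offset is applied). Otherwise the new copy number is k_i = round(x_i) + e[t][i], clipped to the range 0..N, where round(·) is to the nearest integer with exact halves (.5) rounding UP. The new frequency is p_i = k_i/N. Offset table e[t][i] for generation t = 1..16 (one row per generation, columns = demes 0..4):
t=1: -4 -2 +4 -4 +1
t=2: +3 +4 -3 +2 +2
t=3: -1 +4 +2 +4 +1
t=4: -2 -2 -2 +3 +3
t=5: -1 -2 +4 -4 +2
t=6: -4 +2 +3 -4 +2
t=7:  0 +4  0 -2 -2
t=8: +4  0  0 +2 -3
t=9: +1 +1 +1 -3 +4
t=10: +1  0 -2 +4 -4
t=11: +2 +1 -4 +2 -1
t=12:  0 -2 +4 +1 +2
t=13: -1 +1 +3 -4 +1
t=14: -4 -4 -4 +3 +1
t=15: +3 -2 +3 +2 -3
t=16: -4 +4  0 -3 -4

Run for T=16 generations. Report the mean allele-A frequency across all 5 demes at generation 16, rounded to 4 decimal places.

t=0: k=[78 78 78 0 0]
t=1: x=[78.0000 78.0000 68.2500 9.7500 0.0000] k=[78 78 72 6 0]
t=2: x=[78.0000 77.2500 64.5000 13.5000 0.7500] k=[78 78 62 16 3]
t=3: x=[78.0000 76.0000 58.2500 20.1250 4.6250] k=[78 78 60 24 6]
t=4: x=[78.0000 75.7500 57.7500 26.2500 8.2500] k=[78 74 56 29 11]
t=5: x=[77.5000 72.2500 54.8750 30.1250 13.2500] k=[77 70 59 26 15]
t=6: x=[76.1250 69.5000 56.2500 28.7500 16.3750] k=[72 72 59 25 18]
t=7: x=[72.0000 70.3750 56.3750 28.3750 18.8750] k=[72 74 56 26 17]
t=8: x=[72.2500 71.5000 54.5000 28.6250 18.1250] k=[76 72 55 31 15]
t=9: x=[75.5000 70.3750 54.1250 32.0000 17.0000] k=[77 71 55 29 21]
t=10: x=[76.2500 69.7500 53.7500 31.2500 22.0000] k=[77 70 52 35 18]
t=11: x=[76.1250 68.6250 52.1250 35.0000 20.1250] k=[78 70 48 37 19]
t=12: x=[77.0000 68.2500 49.3750 36.1250 21.2500] k=[77 66 53 37 23]
t=13: x=[75.6250 65.7500 52.6250 37.2500 24.7500] k=[75 67 56 33 26]
t=14: x=[74.0000 66.6250 54.5000 35.0000 26.8750] k=[70 63 51 38 28]
t=15: x=[69.1250 62.3750 50.8750 38.3750 29.2500] k=[72 60 54 40 26]
t=16: x=[70.5000 60.7500 53.0000 40.0000 27.7500] k=[67 65 53 37 24]

0.6308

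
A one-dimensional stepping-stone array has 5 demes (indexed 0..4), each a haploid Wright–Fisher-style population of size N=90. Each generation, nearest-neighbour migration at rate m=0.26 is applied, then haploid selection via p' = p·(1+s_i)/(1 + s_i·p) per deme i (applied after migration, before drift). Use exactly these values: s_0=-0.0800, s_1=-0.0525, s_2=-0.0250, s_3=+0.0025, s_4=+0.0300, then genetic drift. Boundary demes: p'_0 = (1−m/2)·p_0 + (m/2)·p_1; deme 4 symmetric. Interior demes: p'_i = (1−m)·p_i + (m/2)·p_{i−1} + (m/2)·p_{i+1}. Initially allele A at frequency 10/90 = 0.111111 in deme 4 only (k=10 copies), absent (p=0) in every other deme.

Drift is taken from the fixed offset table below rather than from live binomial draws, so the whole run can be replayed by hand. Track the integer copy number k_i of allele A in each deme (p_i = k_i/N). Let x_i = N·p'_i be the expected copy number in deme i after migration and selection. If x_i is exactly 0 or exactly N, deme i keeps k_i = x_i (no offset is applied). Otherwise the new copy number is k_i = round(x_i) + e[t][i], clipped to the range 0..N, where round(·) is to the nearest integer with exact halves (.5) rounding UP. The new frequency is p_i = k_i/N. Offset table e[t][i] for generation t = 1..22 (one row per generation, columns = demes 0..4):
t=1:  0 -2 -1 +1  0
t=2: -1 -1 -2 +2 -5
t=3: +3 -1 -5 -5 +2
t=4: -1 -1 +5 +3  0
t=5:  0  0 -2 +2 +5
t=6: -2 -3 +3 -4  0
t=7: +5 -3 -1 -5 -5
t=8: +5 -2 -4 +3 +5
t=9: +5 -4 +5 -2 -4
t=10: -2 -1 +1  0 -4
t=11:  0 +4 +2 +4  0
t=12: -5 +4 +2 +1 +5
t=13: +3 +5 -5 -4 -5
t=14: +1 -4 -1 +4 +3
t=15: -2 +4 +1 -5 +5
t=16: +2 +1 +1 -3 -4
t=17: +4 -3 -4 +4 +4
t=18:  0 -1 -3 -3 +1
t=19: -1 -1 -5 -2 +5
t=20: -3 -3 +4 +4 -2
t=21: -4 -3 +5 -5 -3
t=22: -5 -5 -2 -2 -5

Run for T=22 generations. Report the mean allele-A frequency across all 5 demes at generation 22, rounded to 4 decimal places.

0.0156

t=0: k=[0 0 0 0 10]
t=1: x=[0.0000 0.0000 0.0000 1.3032 8.9351] k=[0 0 0 2 9]
t=2: x=[0.0000 0.0000 0.2535 2.6564 8.3103] k=[0 0 0 5 3]
t=3: x=[0.0000 0.0000 0.6339 4.0998 3.3542] k=[0 0 0 0 5]
t=4: x=[0.0000 0.0000 0.0000 0.6516 4.4740] k=[0 0 0 4 4]
t=5: x=[0.0000 0.0000 0.5071 3.4884 4.1145] k=[0 0 0 5 9]
t=6: x=[0.0000 0.0000 0.6339 4.8815 8.7098] k=[0 0 4 1 9]
t=7: x=[0.0000 0.4928 3.0153 2.4359 8.1771] k=[0 0 2 0 3]
t=8: x=[0.0000 0.2464 1.4436 0.6516 2.6860] k=[0 0 0 4 8]
t=9: x=[0.0000 0.0000 0.5071 4.0096 7.6852] k=[0 0 6 2 4]
t=10: x=[0.0000 0.7394 4.5885 2.7867 3.8474] k=[0 0 6 3 0]
t=11: x=[0.0000 0.7394 4.7156 3.0072 0.4016] k=[0 5 7 7 0]
t=12: x=[0.5983 4.3798 6.5838 6.1042 0.9370] k=[0 8 9 7 6]
t=13: x=[0.9577 6.7457 8.4149 7.1464 6.3010] k=[4 12 3 3 1]
t=14: x=[4.6577 9.3293 4.0705 2.7466 1.2973] k=[6 5 3 7 4]
t=15: x=[5.4287 4.6275 3.6894 6.1042 4.5151] k=[3 9 5 1 10]
t=16: x=[3.4893 7.3287 4.8818 2.6965 9.0682] k=[5 8 6 0 5]
t=17: x=[4.9827 6.9941 5.3511 1.4335 4.4740] k=[9 4 1 5 8]
t=18: x=[7.7394 4.0464 1.8632 4.8815 7.8185] k=[8 3 0 2 9]
t=19: x=[6.8065 3.0947 0.6339 2.6564 8.3103] k=[6 2 0 1 13]
t=20: x=[5.0663 2.1442 0.3803 2.4359 11.7384] k=[2 0 4 6 10]
t=21: x=[1.6033 0.7394 3.6503 6.2746 9.7336] k=[0 0 9 1 7]
t=22: x=[0.0000 1.1093 6.6328 2.8268 6.3933] k=[0 0 5 1 1]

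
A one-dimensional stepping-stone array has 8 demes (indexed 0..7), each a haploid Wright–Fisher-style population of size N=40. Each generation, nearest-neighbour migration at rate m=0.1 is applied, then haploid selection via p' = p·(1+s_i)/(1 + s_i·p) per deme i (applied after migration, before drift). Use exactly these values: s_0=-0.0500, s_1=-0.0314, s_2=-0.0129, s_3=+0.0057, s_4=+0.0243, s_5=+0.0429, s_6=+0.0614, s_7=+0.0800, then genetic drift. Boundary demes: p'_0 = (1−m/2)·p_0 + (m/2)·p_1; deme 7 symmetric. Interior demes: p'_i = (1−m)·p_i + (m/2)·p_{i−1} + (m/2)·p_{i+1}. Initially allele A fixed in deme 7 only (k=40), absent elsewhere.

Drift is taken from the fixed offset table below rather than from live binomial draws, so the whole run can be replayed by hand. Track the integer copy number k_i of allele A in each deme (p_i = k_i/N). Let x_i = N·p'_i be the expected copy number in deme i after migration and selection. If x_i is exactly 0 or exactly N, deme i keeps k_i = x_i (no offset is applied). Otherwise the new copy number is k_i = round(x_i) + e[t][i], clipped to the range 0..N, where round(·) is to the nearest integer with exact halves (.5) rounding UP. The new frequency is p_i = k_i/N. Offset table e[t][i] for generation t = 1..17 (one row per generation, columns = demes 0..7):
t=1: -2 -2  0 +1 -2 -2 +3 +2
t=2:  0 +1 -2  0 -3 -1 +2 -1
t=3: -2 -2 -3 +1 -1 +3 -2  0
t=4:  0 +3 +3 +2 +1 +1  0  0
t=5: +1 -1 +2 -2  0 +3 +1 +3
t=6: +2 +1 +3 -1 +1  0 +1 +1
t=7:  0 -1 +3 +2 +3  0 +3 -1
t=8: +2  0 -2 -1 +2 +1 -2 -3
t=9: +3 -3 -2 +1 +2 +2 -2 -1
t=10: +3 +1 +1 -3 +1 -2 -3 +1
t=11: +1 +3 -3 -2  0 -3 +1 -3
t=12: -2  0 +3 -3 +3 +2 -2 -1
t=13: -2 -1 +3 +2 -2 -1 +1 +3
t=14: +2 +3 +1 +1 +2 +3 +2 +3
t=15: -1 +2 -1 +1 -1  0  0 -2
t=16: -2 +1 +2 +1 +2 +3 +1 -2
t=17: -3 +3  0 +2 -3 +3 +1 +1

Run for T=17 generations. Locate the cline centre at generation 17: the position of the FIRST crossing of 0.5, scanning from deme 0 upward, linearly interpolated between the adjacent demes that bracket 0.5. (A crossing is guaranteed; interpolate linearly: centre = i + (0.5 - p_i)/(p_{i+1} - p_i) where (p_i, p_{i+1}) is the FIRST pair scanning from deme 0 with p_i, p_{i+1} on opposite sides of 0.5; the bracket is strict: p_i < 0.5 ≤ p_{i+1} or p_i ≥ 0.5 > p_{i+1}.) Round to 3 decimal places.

4.833

t=0: k=[0 0 0 0 0 0 0 40]
t=1: x=[0.0000 0.0000 0.0000 0.0000 0.0000 0.0000 2.1163 38.1413] k=[0 0 0 0 0 0 5 40]
t=2: x=[0.0000 0.0000 0.0000 0.0000 0.0000 0.2607 6.8309 38.3744] k=[0 0 0 0 0 0 9 37]
t=3: x=[0.0000 0.0000 0.0000 0.0000 0.0000 0.4691 10.4021 35.8925] k=[0 0 0 0 0 3 8 36]
t=4: x=[0.0000 0.0000 0.0000 0.0000 0.1536 3.2223 9.5773 34.9495] k=[0 0 0 0 1 4 10 35]
t=5: x=[0.0000 0.0000 0.0000 0.0503 1.1260 4.3089 11.4302 34.1452] k=[0 0 0 0 1 7 12 37]
t=6: x=[0.0000 0.0000 0.0000 0.0503 1.2794 7.1945 13.5282 36.0336] k=[0 0 0 0 2 7 15 37]
t=7: x=[0.0000 0.0000 0.0000 0.1006 2.1994 7.4000 16.2718 36.1747] k=[0 0 0 2 5 7 19 35]
t=8: x=[0.0000 0.0000 0.0987 2.0611 5.0551 7.7593 19.7955 34.5713] k=[0 0 0 1 7 9 18 32]
t=9: x=[0.0000 0.0000 0.0494 1.2569 6.9366 9.6543 18.8427 31.8125] k=[0 0 0 2 9 12 17 31]
t=10: x=[0.0000 0.0000 0.0987 2.2621 8.9659 12.4574 18.0383 30.8542] k=[0 0 1 0 10 10 15 32]
t=11: x=[0.0000 0.0484 0.8886 0.5531 9.6750 10.5735 16.1706 31.6690] k=[0 3 0 0 10 8 17 29]
t=12: x=[0.1425 2.6208 0.1481 0.5028 9.5737 8.8358 17.7361 29.0235] k=[0 3 3 0 13 11 16 28]
t=13: x=[0.1425 2.7667 2.8158 0.8045 12.4550 11.6946 16.9290 28.0546] k=[0 2 6 3 10 11 18 31]
t=14: x=[0.0950 2.0374 5.5873 3.5182 9.8775 11.6437 18.8929 30.9022] k=[2 5 7 5 12 15 21 34]
t=15: x=[2.0480 4.8133 6.7270 5.4768 12.0007 15.5473 21.9418 33.7658] k=[1 7 6 6 11 16 22 32]
t=16: x=[1.2370 6.4750 5.9836 6.2800 11.1925 16.4553 22.7866 32.0038] k=[0 7 8 7 13 19 24 30]
t=17: x=[0.3326 6.5239 7.8180 7.3842 13.2116 19.3693 24.6179 30.2775] k=[0 10 8 9 10 22 26 31]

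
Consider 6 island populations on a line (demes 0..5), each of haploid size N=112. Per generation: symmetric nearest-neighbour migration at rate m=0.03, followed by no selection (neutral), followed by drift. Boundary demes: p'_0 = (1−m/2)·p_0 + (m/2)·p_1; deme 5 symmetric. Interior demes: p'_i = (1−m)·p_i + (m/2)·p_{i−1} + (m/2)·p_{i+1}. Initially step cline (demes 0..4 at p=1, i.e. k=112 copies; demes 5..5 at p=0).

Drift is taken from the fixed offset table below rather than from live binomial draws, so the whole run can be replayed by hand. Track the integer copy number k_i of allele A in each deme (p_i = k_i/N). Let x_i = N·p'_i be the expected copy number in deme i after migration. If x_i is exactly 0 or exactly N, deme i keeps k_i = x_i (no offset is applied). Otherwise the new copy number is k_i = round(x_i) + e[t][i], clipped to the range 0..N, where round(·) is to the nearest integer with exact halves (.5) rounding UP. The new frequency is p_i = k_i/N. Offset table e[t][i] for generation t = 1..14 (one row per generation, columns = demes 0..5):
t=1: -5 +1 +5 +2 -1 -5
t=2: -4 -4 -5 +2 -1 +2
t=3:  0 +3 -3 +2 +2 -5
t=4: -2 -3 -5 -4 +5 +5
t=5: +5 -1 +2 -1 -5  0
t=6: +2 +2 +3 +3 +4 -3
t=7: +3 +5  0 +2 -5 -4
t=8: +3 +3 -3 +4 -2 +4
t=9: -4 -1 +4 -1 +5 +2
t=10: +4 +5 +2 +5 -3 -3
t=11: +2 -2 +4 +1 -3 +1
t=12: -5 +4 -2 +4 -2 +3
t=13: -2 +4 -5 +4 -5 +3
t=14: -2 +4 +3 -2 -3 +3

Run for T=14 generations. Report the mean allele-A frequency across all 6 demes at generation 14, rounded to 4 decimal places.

t=0: k=[112 112 112 112 112 0]
t=1: x=[112.0000 112.0000 112.0000 112.0000 110.3200 1.6800] k=[112 112 112 112 109 0]
t=2: x=[112.0000 112.0000 112.0000 111.9550 107.4100 1.6350] k=[112 112 112 112 106 4]
t=3: x=[112.0000 112.0000 112.0000 111.9100 104.5600 5.5300] k=[112 112 112 112 107 1]
t=4: x=[112.0000 112.0000 112.0000 111.9250 105.4850 2.5900] k=[112 112 112 108 110 8]
t=5: x=[112.0000 112.0000 111.9400 108.0900 108.4400 9.5300] k=[112 112 112 107 103 10]
t=6: x=[112.0000 112.0000 111.9250 107.0150 101.6650 11.3950] k=[112 112 112 110 106 8]
t=7: x=[112.0000 112.0000 111.9700 109.9700 104.5900 9.4700] k=[112 112 112 112 100 5]
t=8: x=[112.0000 112.0000 112.0000 111.8200 98.7550 6.4250] k=[112 112 112 112 97 10]
t=9: x=[112.0000 112.0000 112.0000 111.7750 95.9200 11.3050] k=[112 112 112 111 101 13]
t=10: x=[112.0000 112.0000 111.9850 110.8650 99.8300 14.3200] k=[112 112 112 112 97 11]
t=11: x=[112.0000 112.0000 112.0000 111.7750 95.9350 12.2900] k=[112 112 112 112 93 13]
t=12: x=[112.0000 112.0000 112.0000 111.7150 92.0850 14.2000] k=[112 112 112 112 90 17]
t=13: x=[112.0000 112.0000 112.0000 111.6700 89.2350 18.0950] k=[112 112 112 112 84 21]
t=14: x=[112.0000 112.0000 112.0000 111.5800 83.4750 21.9450] k=[112 112 112 110 80 25]

0.8199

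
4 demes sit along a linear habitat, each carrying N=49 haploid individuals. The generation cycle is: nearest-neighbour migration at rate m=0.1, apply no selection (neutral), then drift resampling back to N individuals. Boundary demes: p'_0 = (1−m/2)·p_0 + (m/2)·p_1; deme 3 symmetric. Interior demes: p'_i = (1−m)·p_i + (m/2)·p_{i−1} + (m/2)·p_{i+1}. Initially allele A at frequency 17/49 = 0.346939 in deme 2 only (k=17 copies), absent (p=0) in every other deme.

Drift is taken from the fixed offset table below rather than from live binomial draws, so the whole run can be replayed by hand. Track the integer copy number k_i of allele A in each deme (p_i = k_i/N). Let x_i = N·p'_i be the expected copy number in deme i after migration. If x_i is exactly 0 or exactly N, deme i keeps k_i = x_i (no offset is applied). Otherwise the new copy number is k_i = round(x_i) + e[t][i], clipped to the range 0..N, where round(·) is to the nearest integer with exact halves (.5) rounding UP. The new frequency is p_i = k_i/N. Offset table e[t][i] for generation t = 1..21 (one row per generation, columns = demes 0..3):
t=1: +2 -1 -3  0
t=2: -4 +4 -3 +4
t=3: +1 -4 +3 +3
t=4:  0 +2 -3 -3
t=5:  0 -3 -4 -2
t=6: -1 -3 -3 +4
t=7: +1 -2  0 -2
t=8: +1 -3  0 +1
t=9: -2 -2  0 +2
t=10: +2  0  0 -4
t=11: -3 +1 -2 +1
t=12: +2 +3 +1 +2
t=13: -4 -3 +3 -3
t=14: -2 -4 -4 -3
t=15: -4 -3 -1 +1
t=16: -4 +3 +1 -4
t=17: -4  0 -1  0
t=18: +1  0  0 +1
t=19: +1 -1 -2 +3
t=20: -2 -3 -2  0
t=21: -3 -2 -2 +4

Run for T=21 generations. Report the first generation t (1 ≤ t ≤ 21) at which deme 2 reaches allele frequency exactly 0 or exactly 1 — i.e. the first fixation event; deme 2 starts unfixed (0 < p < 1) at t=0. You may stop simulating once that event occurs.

6

t=0: k=[0 0 17 0]
t=1: x=[0.0000 0.8500 15.3000 0.8500] k=[0 0 12 1]
t=2: x=[0.0000 0.6000 10.8500 1.5500] k=[0 5 8 6]
t=3: x=[0.2500 4.9000 7.7500 6.1000] k=[1 1 11 9]
t=4: x=[1.0000 1.5000 10.4000 9.1000] k=[1 4 7 6]
t=5: x=[1.1500 4.0000 6.8000 6.0500] k=[1 1 3 4]
t=6: x=[1.0000 1.1000 2.9500 3.9500] k=[0 0 0 8]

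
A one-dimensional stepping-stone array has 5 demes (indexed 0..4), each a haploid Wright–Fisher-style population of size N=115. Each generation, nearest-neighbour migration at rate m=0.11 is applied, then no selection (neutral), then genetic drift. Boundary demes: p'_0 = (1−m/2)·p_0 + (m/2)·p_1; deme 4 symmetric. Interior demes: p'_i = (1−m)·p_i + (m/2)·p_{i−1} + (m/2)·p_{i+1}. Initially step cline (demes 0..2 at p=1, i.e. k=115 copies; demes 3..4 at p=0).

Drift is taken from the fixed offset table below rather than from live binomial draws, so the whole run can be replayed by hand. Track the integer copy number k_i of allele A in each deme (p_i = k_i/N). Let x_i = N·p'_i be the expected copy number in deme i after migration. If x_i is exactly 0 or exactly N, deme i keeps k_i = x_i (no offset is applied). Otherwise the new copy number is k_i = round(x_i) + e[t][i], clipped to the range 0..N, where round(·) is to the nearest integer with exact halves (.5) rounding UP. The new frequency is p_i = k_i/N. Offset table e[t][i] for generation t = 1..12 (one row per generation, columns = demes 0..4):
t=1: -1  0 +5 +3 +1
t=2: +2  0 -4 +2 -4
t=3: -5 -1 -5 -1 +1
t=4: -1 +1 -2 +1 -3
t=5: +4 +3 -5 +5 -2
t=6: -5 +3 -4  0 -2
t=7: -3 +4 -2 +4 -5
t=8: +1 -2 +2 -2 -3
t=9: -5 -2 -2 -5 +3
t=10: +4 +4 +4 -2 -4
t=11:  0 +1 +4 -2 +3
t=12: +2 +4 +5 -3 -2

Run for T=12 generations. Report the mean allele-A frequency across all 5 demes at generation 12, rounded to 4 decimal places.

0.5965

t=0: k=[115 115 115 0 0]
t=1: x=[115.0000 115.0000 108.6750 6.3250 0.0000] k=[115 115 114 9 0]
t=2: x=[115.0000 114.9450 108.2800 14.2800 0.4950] k=[115 115 104 16 0]
t=3: x=[115.0000 114.3950 99.7650 19.9600 0.8800] k=[115 113 95 19 2]
t=4: x=[114.8900 112.1200 91.8100 22.2450 2.9350] k=[114 113 90 23 0]
t=5: x=[113.9450 111.7900 87.5800 25.4200 1.2650] k=[115 115 83 30 0]
t=6: x=[115.0000 113.2400 81.8450 31.2650 1.6500] k=[115 115 78 31 0]
t=7: x=[115.0000 112.9650 77.4500 31.8800 1.7050] k=[115 115 75 36 0]
t=8: x=[115.0000 112.8000 75.0550 36.1650 1.9800] k=[115 111 77 34 0]
t=9: x=[114.7800 109.3500 76.5050 34.4950 1.8700] k=[110 107 75 29 5]
t=10: x=[109.8350 105.4050 74.2300 30.2100 6.3200] k=[114 109 78 28 2]
t=11: x=[113.7250 107.5700 76.9550 29.3200 3.4300] k=[114 109 81 27 6]
t=12: x=[113.7250 107.7350 79.5700 28.8150 7.1550] k=[115 112 85 26 5]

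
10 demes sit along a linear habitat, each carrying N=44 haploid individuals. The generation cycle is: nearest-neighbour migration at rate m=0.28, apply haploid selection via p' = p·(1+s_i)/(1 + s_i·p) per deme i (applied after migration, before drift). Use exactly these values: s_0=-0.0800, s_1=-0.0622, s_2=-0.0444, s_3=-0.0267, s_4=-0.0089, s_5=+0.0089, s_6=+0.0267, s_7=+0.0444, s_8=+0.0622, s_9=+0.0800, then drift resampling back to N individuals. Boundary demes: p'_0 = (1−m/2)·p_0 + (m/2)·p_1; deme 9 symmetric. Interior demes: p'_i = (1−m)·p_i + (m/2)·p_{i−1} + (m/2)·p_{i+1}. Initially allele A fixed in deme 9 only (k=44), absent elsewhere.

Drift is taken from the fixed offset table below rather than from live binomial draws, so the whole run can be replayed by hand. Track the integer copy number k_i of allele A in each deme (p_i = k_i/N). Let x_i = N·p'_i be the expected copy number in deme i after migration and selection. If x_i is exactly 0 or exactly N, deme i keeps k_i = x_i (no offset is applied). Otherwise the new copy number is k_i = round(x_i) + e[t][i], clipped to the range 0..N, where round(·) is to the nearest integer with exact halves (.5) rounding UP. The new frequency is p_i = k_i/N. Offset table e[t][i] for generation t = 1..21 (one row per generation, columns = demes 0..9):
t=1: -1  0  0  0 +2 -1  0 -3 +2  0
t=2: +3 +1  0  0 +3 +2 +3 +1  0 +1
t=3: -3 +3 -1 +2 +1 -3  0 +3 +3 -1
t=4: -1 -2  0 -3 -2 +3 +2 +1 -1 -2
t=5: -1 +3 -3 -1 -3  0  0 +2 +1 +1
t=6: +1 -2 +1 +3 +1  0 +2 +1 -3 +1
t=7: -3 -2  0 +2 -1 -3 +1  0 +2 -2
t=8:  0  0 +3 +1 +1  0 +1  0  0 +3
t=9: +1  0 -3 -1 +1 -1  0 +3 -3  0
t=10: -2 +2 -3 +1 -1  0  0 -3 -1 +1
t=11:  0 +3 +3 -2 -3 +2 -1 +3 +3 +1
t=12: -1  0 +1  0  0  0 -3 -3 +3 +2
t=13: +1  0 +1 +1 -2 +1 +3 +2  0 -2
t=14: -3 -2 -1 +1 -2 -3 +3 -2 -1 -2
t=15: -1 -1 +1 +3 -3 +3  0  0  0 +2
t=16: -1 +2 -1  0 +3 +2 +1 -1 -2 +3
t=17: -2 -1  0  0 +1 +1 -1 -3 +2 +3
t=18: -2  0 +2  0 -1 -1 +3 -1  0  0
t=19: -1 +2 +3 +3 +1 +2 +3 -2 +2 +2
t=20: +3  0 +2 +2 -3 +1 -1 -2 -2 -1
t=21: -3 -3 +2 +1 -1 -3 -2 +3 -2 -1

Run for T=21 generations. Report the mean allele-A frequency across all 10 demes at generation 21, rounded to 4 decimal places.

0.2773

t=0: k=[0 0 0 0 0 0 0 0 0 44]
t=1: x=[0.0000 0.0000 0.0000 0.0000 0.0000 0.0000 0.0000 0.0000 6.4867 38.2365] k=[0 0 0 0 0 0 0 0 8 38]
t=2: x=[0.0000 0.0000 0.0000 0.0000 0.0000 0.0000 0.0000 1.1684 11.5877 34.3905] k=[0 0 0 0 0 0 0 2 12 35]
t=3: x=[0.0000 0.0000 0.0000 0.0000 0.0000 0.0000 0.2874 3.2483 14.3983 32.4475] k=[0 0 0 0 0 0 0 6 17 31]
t=4: x=[0.0000 0.0000 0.0000 0.0000 0.0000 0.0000 0.8620 6.9505 18.0588 29.7903] k=[0 0 0 0 0 0 3 8 17 28]
t=5: x=[0.0000 0.0000 0.0000 0.0000 0.0000 0.4237 3.3609 8.8635 17.9171 27.2651] k=[0 0 0 0 0 0 3 11 19 28]
t=6: x=[0.0000 0.0000 0.0000 0.0000 0.0000 0.4237 3.7903 11.3623 19.7949 27.5402] k=[0 0 0 0 0 0 6 12 17 29]
t=7: x=[0.0000 0.0000 0.0000 0.0000 0.0000 0.8473 6.1379 12.2401 18.6250 28.1093] k=[0 0 0 0 0 0 7 12 21 26]
t=8: x=[0.0000 0.0000 0.0000 0.0000 0.0000 0.9885 6.8714 12.9535 21.1016 26.1224] k=[0 0 0 0 0 1 8 13 21 29]
t=9: x=[0.0000 0.0000 0.0000 0.0000 0.1388 1.8557 7.8892 13.8286 21.6631 28.6577] k=[0 0 0 0 1 1 8 17 19 29]
t=10: x=[0.0000 0.0000 0.0000 0.1363 0.8525 1.9968 8.4586 16.4651 20.7804 28.3837] k=[0 0 0 1 0 2 8 13 20 29]
t=11: x=[0.0000 0.0000 0.1338 0.7011 0.4163 2.5814 8.0316 13.6862 20.9411 28.5207] k=[0 0 3 0 0 5 7 17 24 30]
t=12: x=[0.0000 0.3941 2.0686 0.4089 0.6939 4.6165 8.2959 17.0312 24.5171 29.9072] k=[0 0 3 0 1 5 5 14 28 32]
t=13: x=[0.0000 0.3941 2.0686 0.5452 1.4078 4.4755 6.4028 15.1283 27.2306 32.1192] k=[0 0 3 2 0 5 9 17 27 30]
t=14: x=[0.0000 0.3941 2.3374 1.8124 0.9715 4.8984 9.7586 17.7379 26.6579 30.3160] k=[0 0 1 3 0 2 13 16 26 28]
t=15: x=[0.0000 0.1313 1.0906 2.2417 0.6939 3.2868 12.1099 17.4352 25.5296 28.5011] k=[0 0 2 5 0 6 12 17 26 31]
t=16: x=[0.0000 0.2627 2.0494 3.7853 1.5268 6.0461 12.0897 18.0203 26.0843 31.0153] k=[0 2 1 4 5 8 13 17 24 34]
t=17: x=[0.2577 1.4850 1.4931 3.6289 5.2386 8.3397 13.1011 17.8792 25.0734 33.2379] k=[0 0 1 4 6 9 12 15 27 36]
t=18: x=[0.0000 0.1313 1.2247 3.7658 6.0929 9.0636 12.2313 16.7078 27.2108 35.2901] k=[0 0 3 4 5 8 15 16 27 35]
t=19: x=[0.0000 0.3941 2.6064 3.9027 5.2386 8.6213 14.4142 17.8590 27.2108 34.4672] k=[0 2 6 7 6 11 17 16 29 36]
t=20: x=[0.2577 2.1451 5.3624 6.5674 6.7885 11.2139 16.2894 18.4235 28.7664 35.5576] k=[3 2 7 9 4 12 15 16 27 35]
t=21: x=[2.6450 2.6741 6.3299 7.8440 5.7750 11.3746 14.9792 17.8590 27.2108 34.4672] k=[0 0 8 9 5 8 13 21 25 33]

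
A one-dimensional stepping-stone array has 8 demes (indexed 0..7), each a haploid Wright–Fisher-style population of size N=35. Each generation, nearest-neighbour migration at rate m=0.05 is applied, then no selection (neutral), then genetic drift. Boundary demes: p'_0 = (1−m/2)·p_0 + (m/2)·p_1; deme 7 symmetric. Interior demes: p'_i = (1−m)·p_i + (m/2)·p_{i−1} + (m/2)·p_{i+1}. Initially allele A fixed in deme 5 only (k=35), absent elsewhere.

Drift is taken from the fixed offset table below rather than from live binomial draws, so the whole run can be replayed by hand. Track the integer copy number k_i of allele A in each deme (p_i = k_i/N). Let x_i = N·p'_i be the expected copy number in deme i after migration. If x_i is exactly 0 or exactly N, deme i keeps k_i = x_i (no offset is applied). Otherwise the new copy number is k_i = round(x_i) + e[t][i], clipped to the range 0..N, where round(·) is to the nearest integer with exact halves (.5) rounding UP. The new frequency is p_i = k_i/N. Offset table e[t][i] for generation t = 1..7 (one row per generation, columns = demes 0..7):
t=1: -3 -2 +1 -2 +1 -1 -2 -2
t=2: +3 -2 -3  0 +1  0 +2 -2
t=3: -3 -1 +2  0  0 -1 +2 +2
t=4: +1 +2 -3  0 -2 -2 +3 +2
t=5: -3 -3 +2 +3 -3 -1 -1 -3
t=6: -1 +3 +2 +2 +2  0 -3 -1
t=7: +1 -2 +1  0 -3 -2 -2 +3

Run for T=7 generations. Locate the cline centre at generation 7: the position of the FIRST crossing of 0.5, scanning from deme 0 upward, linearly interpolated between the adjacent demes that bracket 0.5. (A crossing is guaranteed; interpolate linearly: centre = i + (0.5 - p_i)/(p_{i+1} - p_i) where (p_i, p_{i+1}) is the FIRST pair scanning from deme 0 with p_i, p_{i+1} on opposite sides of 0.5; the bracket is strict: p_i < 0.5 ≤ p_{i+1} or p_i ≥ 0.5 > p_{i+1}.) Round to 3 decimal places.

t=0: k=[0 0 0 0 0 35 0 0]
t=1: x=[0.0000 0.0000 0.0000 0.0000 0.8750 33.2500 0.8750 0.0000] k=[0 0 0 0 2 32 0 0]
t=2: x=[0.0000 0.0000 0.0000 0.0500 2.7000 30.4500 0.8000 0.0000] k=[0 0 0 0 4 30 3 0]
t=3: x=[0.0000 0.0000 0.0000 0.1000 4.5500 28.6750 3.6000 0.0750] k=[0 0 0 0 5 28 6 2]
t=4: x=[0.0000 0.0000 0.0000 0.1250 5.4500 26.8750 6.4500 2.1000] k=[0 0 0 0 3 25 9 4]
t=5: x=[0.0000 0.0000 0.0000 0.0750 3.4750 24.0500 9.2750 4.1250] k=[0 0 0 3 0 23 8 1]
t=6: x=[0.0000 0.0000 0.0750 2.8500 0.6500 22.0500 8.2000 1.1750] k=[0 0 2 5 3 22 5 0]
t=7: x=[0.0000 0.0500 2.0250 4.8750 3.5250 21.1000 5.3000 0.1250] k=[0 0 3 5 1 19 3 3]

4.917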